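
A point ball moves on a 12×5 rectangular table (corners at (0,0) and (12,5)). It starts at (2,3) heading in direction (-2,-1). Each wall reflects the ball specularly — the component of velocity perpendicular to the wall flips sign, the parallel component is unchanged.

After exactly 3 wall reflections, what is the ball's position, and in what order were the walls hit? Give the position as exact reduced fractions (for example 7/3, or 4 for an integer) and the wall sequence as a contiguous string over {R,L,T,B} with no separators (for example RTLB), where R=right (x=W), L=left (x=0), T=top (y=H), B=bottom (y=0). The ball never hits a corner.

Final position: (12,4)
Wall sequence: LBR

1. t=1 → L at (0,2); v=(2,-1)
2. t=2 → B at (4,0); v=(2,1)
3. t=4 → R at (12,4); v=(-2,1)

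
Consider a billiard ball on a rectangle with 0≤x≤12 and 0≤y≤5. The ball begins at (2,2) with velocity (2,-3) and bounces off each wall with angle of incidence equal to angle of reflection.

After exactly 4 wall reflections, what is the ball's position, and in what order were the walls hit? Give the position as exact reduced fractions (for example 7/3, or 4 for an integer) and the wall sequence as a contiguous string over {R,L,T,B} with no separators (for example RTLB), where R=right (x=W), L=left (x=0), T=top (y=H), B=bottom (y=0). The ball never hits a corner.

Final position: (12,3)
Wall sequence: BTBR

1. t=2/3 → B at (10/3,0); v=(2,3)
2. t=5/3 → T at (20/3,5); v=(2,-3)
3. t=5/3 → B at (10,0); v=(2,3)
4. t=1 → R at (12,3); v=(-2,3)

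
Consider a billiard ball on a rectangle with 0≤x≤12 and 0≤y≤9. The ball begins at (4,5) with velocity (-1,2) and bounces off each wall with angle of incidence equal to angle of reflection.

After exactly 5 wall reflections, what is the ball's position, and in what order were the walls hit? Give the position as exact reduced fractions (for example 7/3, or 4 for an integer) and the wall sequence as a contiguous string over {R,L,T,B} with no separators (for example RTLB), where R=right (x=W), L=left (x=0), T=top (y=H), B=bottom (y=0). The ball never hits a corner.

1. t=2 → T at (2,9); v=(-1,-2)
2. t=2 → L at (0,5); v=(1,-2)
3. t=5/2 → B at (5/2,0); v=(1,2)
4. t=9/2 → T at (7,9); v=(1,-2)
5. t=9/2 → B at (23/2,0); v=(1,2)

Final position: (23/2,0)
Wall sequence: TLBTB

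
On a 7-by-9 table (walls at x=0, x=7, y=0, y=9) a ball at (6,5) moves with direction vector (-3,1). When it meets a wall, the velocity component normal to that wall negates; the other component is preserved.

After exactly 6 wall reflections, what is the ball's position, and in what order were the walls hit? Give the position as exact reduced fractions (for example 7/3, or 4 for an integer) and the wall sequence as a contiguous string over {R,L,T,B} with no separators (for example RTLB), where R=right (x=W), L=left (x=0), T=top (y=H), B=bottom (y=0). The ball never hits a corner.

1. t=2 → L at (0,7); v=(3,1)
2. t=2 → T at (6,9); v=(3,-1)
3. t=1/3 → R at (7,26/3); v=(-3,-1)
4. t=7/3 → L at (0,19/3); v=(3,-1)
5. t=7/3 → R at (7,4); v=(-3,-1)
6. t=7/3 → L at (0,5/3); v=(3,-1)

Final position: (0,5/3)
Wall sequence: LTRLRL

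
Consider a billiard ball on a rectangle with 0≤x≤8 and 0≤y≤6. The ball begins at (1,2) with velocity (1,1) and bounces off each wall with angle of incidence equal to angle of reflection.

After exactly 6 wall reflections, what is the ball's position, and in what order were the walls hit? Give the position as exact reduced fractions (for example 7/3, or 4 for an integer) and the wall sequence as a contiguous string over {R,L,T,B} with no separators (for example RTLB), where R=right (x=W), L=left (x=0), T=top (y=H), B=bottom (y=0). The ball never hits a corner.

1. t=4 → T at (5,6); v=(1,-1)
2. t=3 → R at (8,3); v=(-1,-1)
3. t=3 → B at (5,0); v=(-1,1)
4. t=5 → L at (0,5); v=(1,1)
5. t=1 → T at (1,6); v=(1,-1)
6. t=6 → B at (7,0); v=(1,1)

Final position: (7,0)
Wall sequence: TRBLTB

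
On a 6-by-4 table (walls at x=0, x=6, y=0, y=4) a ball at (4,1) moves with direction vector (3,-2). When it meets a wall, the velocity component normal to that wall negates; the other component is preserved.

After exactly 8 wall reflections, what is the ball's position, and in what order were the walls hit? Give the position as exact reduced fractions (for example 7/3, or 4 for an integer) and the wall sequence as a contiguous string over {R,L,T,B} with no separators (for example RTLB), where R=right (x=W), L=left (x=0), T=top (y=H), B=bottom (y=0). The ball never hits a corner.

1. t=1/2 → B at (11/2,0); v=(3,2)
2. t=1/6 → R at (6,1/3); v=(-3,2)
3. t=11/6 → T at (1/2,4); v=(-3,-2)
4. t=1/6 → L at (0,11/3); v=(3,-2)
5. t=11/6 → B at (11/2,0); v=(3,2)
6. t=1/6 → R at (6,1/3); v=(-3,2)
7. t=11/6 → T at (1/2,4); v=(-3,-2)
8. t=1/6 → L at (0,11/3); v=(3,-2)

Final position: (0,11/3)
Wall sequence: BRTLBRTL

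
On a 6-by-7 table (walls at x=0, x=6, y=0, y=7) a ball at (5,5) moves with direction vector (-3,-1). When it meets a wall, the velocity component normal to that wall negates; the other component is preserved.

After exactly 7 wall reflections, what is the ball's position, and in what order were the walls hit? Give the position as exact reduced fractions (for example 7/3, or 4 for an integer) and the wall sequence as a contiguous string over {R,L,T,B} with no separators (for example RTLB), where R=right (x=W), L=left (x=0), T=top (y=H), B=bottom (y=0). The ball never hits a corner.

1. t=5/3 → L at (0,10/3); v=(3,-1)
2. t=2 → R at (6,4/3); v=(-3,-1)
3. t=4/3 → B at (2,0); v=(-3,1)
4. t=2/3 → L at (0,2/3); v=(3,1)
5. t=2 → R at (6,8/3); v=(-3,1)
6. t=2 → L at (0,14/3); v=(3,1)
7. t=2 → R at (6,20/3); v=(-3,1)

Final position: (6,20/3)
Wall sequence: LRBLRLR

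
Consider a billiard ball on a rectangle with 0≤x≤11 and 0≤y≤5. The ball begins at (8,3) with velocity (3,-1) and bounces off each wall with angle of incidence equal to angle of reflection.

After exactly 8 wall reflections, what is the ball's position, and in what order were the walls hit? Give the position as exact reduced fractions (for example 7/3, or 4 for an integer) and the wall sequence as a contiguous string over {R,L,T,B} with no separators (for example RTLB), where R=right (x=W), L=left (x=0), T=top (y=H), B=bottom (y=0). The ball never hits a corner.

1. t=1 → R at (11,2); v=(-3,-1)
2. t=2 → B at (5,0); v=(-3,1)
3. t=5/3 → L at (0,5/3); v=(3,1)
4. t=10/3 → T at (10,5); v=(3,-1)
5. t=1/3 → R at (11,14/3); v=(-3,-1)
6. t=11/3 → L at (0,1); v=(3,-1)
7. t=1 → B at (3,0); v=(3,1)
8. t=8/3 → R at (11,8/3); v=(-3,1)

Final position: (11,8/3)
Wall sequence: RBLTRLBR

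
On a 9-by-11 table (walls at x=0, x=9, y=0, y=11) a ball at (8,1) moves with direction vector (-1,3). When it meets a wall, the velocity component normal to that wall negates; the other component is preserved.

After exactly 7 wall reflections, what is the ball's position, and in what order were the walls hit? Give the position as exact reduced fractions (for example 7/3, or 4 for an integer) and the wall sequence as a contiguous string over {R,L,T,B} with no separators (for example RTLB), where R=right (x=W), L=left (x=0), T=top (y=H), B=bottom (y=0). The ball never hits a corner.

1. t=10/3 → T at (14/3,11); v=(-1,-3)
2. t=11/3 → B at (1,0); v=(-1,3)
3. t=1 → L at (0,3); v=(1,3)
4. t=8/3 → T at (8/3,11); v=(1,-3)
5. t=11/3 → B at (19/3,0); v=(1,3)
6. t=8/3 → R at (9,8); v=(-1,3)
7. t=1 → T at (8,11); v=(-1,-3)

Final position: (8,11)
Wall sequence: TBLTBRT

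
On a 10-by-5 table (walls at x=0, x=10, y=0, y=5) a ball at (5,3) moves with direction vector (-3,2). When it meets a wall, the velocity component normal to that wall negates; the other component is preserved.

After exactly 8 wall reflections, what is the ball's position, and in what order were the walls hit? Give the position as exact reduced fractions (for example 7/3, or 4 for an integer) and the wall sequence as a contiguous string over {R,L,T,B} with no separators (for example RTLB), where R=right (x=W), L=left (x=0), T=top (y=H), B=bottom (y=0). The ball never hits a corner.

1. t=1 → T at (2,5); v=(-3,-2)
2. t=2/3 → L at (0,11/3); v=(3,-2)
3. t=11/6 → B at (11/2,0); v=(3,2)
4. t=3/2 → R at (10,3); v=(-3,2)
5. t=1 → T at (7,5); v=(-3,-2)
6. t=7/3 → L at (0,1/3); v=(3,-2)
7. t=1/6 → B at (1/2,0); v=(3,2)
8. t=5/2 → T at (8,5); v=(3,-2)

Final position: (8,5)
Wall sequence: TLBRTLBT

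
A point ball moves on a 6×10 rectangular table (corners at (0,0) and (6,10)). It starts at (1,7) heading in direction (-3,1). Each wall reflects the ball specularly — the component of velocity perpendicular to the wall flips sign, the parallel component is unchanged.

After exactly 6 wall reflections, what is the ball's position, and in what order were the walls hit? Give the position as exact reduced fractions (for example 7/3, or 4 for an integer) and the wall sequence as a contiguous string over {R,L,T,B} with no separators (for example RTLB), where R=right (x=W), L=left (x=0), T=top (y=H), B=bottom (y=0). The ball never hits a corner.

1. t=1/3 → L at (0,22/3); v=(3,1)
2. t=2 → R at (6,28/3); v=(-3,1)
3. t=2/3 → T at (4,10); v=(-3,-1)
4. t=4/3 → L at (0,26/3); v=(3,-1)
5. t=2 → R at (6,20/3); v=(-3,-1)
6. t=2 → L at (0,14/3); v=(3,-1)

Final position: (0,14/3)
Wall sequence: LRTLRL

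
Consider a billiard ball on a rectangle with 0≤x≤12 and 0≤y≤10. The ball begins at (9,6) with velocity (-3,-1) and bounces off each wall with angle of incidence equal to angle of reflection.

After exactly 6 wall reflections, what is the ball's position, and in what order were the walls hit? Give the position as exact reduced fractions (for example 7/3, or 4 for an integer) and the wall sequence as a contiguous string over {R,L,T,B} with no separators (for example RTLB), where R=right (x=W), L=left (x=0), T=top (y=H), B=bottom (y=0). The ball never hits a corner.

1. t=3 → L at (0,3); v=(3,-1)
2. t=3 → B at (9,0); v=(3,1)
3. t=1 → R at (12,1); v=(-3,1)
4. t=4 → L at (0,5); v=(3,1)
5. t=4 → R at (12,9); v=(-3,1)
6. t=1 → T at (9,10); v=(-3,-1)

Final position: (9,10)
Wall sequence: LBRLRT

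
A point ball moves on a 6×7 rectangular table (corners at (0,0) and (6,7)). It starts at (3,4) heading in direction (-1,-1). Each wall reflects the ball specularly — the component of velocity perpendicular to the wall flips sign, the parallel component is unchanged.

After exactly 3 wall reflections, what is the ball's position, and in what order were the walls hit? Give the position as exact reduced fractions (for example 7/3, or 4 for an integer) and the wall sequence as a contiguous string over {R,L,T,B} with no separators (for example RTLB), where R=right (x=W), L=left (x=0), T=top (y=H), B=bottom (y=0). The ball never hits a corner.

1. t=3 → L at (0,1); v=(1,-1)
2. t=1 → B at (1,0); v=(1,1)
3. t=5 → R at (6,5); v=(-1,1)

Final position: (6,5)
Wall sequence: LBR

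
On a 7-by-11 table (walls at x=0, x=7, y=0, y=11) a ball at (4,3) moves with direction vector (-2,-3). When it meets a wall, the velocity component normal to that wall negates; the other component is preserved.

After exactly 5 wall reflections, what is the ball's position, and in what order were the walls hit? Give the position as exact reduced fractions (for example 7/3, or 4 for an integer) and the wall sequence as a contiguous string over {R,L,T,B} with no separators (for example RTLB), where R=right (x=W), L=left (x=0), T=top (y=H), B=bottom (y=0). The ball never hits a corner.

Final position: (4/3,0)
Wall sequence: BLTRB

1. t=1 → B at (2,0); v=(-2,3)
2. t=1 → L at (0,3); v=(2,3)
3. t=8/3 → T at (16/3,11); v=(2,-3)
4. t=5/6 → R at (7,17/2); v=(-2,-3)
5. t=17/6 → B at (4/3,0); v=(-2,3)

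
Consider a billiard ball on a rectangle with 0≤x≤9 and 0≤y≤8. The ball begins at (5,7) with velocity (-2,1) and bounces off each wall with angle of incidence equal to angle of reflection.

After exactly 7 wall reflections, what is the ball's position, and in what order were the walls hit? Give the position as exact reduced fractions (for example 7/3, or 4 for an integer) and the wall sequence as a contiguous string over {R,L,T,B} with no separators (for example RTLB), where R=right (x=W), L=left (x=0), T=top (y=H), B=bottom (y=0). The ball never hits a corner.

1. t=1 → T at (3,8); v=(-2,-1)
2. t=3/2 → L at (0,13/2); v=(2,-1)
3. t=9/2 → R at (9,2); v=(-2,-1)
4. t=2 → B at (5,0); v=(-2,1)
5. t=5/2 → L at (0,5/2); v=(2,1)
6. t=9/2 → R at (9,7); v=(-2,1)
7. t=1 → T at (7,8); v=(-2,-1)

Final position: (7,8)
Wall sequence: TLRBLRT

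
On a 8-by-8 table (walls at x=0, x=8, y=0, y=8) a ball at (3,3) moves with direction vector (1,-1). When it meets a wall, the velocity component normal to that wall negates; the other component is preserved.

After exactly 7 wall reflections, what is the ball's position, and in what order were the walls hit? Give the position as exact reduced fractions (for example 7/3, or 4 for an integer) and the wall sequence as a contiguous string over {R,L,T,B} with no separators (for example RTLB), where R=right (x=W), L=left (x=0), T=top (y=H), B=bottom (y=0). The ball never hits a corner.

Final position: (2,8)
Wall sequence: BRTLBRT

1. t=3 → B at (6,0); v=(1,1)
2. t=2 → R at (8,2); v=(-1,1)
3. t=6 → T at (2,8); v=(-1,-1)
4. t=2 → L at (0,6); v=(1,-1)
5. t=6 → B at (6,0); v=(1,1)
6. t=2 → R at (8,2); v=(-1,1)
7. t=6 → T at (2,8); v=(-1,-1)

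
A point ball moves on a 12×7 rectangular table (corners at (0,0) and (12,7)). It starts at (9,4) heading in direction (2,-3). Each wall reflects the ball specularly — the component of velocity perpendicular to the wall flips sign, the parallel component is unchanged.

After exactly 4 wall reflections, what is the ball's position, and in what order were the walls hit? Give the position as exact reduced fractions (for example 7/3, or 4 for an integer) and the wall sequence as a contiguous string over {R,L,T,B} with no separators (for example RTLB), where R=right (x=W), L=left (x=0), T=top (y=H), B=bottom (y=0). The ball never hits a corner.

Final position: (3,0)
Wall sequence: BRTB

1. t=4/3 → B at (35/3,0); v=(2,3)
2. t=1/6 → R at (12,1/2); v=(-2,3)
3. t=13/6 → T at (23/3,7); v=(-2,-3)
4. t=7/3 → B at (3,0); v=(-2,3)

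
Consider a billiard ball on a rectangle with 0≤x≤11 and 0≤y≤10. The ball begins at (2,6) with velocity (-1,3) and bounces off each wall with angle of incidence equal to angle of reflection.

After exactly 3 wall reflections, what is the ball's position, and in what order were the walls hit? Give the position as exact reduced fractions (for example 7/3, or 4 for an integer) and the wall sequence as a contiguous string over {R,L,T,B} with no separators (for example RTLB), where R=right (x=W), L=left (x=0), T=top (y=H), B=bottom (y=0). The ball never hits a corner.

Final position: (8/3,0)
Wall sequence: TLB

1. t=4/3 → T at (2/3,10); v=(-1,-3)
2. t=2/3 → L at (0,8); v=(1,-3)
3. t=8/3 → B at (8/3,0); v=(1,3)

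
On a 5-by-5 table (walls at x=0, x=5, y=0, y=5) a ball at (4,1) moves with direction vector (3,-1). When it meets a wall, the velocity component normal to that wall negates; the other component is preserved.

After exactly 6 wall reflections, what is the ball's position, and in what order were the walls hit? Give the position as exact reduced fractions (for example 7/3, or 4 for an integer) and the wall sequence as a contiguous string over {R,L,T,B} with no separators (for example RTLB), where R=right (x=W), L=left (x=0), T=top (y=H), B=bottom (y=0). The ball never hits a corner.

Final position: (2,5)
Wall sequence: RBLRLT

1. t=1/3 → R at (5,2/3); v=(-3,-1)
2. t=2/3 → B at (3,0); v=(-3,1)
3. t=1 → L at (0,1); v=(3,1)
4. t=5/3 → R at (5,8/3); v=(-3,1)
5. t=5/3 → L at (0,13/3); v=(3,1)
6. t=2/3 → T at (2,5); v=(3,-1)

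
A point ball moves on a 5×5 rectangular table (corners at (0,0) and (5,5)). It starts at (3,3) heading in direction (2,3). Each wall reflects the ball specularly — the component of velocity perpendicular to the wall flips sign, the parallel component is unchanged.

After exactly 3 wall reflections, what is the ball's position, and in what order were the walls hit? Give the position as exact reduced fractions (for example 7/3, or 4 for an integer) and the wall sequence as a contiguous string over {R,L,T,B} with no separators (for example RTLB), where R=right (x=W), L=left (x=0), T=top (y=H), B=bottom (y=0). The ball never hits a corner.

Final position: (7/3,0)
Wall sequence: TRB

1. t=2/3 → T at (13/3,5); v=(2,-3)
2. t=1/3 → R at (5,4); v=(-2,-3)
3. t=4/3 → B at (7/3,0); v=(-2,3)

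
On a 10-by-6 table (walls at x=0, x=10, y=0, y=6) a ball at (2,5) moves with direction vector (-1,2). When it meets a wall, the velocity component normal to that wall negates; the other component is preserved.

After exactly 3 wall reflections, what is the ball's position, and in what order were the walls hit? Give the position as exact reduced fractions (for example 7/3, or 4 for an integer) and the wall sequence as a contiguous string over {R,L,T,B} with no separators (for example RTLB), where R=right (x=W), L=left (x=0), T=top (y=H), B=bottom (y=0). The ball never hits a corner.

1. t=1/2 → T at (3/2,6); v=(-1,-2)
2. t=3/2 → L at (0,3); v=(1,-2)
3. t=3/2 → B at (3/2,0); v=(1,2)

Final position: (3/2,0)
Wall sequence: TLB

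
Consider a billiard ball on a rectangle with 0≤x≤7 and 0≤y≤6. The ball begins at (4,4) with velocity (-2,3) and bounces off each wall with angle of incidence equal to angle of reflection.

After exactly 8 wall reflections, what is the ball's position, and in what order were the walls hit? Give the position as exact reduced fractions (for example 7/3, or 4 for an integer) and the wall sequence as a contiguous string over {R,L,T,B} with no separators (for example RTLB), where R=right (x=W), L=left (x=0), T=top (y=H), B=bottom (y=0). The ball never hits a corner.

Final position: (0,5)
Wall sequence: TLBTRBTL

1. t=2/3 → T at (8/3,6); v=(-2,-3)
2. t=4/3 → L at (0,2); v=(2,-3)
3. t=2/3 → B at (4/3,0); v=(2,3)
4. t=2 → T at (16/3,6); v=(2,-3)
5. t=5/6 → R at (7,7/2); v=(-2,-3)
6. t=7/6 → B at (14/3,0); v=(-2,3)
7. t=2 → T at (2/3,6); v=(-2,-3)
8. t=1/3 → L at (0,5); v=(2,-3)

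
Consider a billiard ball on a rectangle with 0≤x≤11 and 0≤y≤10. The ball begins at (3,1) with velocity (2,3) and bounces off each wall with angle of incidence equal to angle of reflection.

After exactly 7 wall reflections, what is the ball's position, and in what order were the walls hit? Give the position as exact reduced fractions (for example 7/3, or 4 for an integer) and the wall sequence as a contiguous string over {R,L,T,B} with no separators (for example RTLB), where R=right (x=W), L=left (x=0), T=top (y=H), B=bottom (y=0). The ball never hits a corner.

Final position: (11,6)
Wall sequence: TRBLTBR

1. t=3 → T at (9,10); v=(2,-3)
2. t=1 → R at (11,7); v=(-2,-3)
3. t=7/3 → B at (19/3,0); v=(-2,3)
4. t=19/6 → L at (0,19/2); v=(2,3)
5. t=1/6 → T at (1/3,10); v=(2,-3)
6. t=10/3 → B at (7,0); v=(2,3)
7. t=2 → R at (11,6); v=(-2,3)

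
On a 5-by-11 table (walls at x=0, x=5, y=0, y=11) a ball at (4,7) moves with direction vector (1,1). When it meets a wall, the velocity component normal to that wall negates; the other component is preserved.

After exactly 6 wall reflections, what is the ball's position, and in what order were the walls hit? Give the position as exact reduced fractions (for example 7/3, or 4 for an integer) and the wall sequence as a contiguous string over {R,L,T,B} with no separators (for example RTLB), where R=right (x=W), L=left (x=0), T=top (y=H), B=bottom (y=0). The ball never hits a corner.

1. t=1 → R at (5,8); v=(-1,1)
2. t=3 → T at (2,11); v=(-1,-1)
3. t=2 → L at (0,9); v=(1,-1)
4. t=5 → R at (5,4); v=(-1,-1)
5. t=4 → B at (1,0); v=(-1,1)
6. t=1 → L at (0,1); v=(1,1)

Final position: (0,1)
Wall sequence: RTLRBL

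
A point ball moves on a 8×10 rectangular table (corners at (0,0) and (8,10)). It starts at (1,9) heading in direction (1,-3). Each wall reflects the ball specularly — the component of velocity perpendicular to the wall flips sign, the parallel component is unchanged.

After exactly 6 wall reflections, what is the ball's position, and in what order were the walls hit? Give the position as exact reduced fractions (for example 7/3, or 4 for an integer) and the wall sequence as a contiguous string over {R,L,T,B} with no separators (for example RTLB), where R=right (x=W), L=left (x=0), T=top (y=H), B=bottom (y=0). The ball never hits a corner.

1. t=3 → B at (4,0); v=(1,3)
2. t=10/3 → T at (22/3,10); v=(1,-3)
3. t=2/3 → R at (8,8); v=(-1,-3)
4. t=8/3 → B at (16/3,0); v=(-1,3)
5. t=10/3 → T at (2,10); v=(-1,-3)
6. t=2 → L at (0,4); v=(1,-3)

Final position: (0,4)
Wall sequence: BTRBTL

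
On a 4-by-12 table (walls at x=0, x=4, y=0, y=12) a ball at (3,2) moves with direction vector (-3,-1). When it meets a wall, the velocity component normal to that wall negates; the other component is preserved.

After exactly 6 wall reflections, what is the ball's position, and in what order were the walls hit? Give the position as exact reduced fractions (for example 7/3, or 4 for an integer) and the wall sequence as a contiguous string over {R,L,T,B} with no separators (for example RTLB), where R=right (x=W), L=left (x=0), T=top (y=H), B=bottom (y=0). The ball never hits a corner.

1. t=1 → L at (0,1); v=(3,-1)
2. t=1 → B at (3,0); v=(3,1)
3. t=1/3 → R at (4,1/3); v=(-3,1)
4. t=4/3 → L at (0,5/3); v=(3,1)
5. t=4/3 → R at (4,3); v=(-3,1)
6. t=4/3 → L at (0,13/3); v=(3,1)

Final position: (0,13/3)
Wall sequence: LBRLRL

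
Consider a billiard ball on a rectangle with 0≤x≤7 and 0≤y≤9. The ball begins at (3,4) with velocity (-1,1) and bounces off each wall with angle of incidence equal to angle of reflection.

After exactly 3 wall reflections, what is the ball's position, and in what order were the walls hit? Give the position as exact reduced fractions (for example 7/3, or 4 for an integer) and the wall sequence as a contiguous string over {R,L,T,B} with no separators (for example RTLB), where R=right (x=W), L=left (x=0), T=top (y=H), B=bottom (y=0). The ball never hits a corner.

1. t=3 → L at (0,7); v=(1,1)
2. t=2 → T at (2,9); v=(1,-1)
3. t=5 → R at (7,4); v=(-1,-1)

Final position: (7,4)
Wall sequence: LTR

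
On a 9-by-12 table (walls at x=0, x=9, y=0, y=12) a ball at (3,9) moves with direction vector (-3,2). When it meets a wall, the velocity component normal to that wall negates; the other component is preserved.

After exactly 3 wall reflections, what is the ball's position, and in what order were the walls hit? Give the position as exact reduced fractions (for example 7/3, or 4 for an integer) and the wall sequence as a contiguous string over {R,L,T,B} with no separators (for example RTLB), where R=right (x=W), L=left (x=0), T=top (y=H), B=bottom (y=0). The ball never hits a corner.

1. t=1 → L at (0,11); v=(3,2)
2. t=1/2 → T at (3/2,12); v=(3,-2)
3. t=5/2 → R at (9,7); v=(-3,-2)

Final position: (9,7)
Wall sequence: LTR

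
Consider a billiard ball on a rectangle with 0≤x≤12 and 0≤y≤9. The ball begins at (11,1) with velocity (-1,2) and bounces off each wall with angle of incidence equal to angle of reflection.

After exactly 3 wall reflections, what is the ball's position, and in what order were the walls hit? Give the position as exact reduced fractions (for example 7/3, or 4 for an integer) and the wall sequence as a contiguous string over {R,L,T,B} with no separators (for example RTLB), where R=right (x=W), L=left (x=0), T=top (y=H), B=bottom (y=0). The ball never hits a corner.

1. t=4 → T at (7,9); v=(-1,-2)
2. t=9/2 → B at (5/2,0); v=(-1,2)
3. t=5/2 → L at (0,5); v=(1,2)

Final position: (0,5)
Wall sequence: TBL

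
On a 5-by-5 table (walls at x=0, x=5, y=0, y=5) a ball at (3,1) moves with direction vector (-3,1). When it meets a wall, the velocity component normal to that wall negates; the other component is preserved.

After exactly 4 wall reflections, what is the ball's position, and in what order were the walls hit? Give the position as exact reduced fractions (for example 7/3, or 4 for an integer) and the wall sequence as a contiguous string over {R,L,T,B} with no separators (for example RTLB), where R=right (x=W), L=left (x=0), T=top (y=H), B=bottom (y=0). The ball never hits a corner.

Final position: (0,14/3)
Wall sequence: LRTL

1. t=1 → L at (0,2); v=(3,1)
2. t=5/3 → R at (5,11/3); v=(-3,1)
3. t=4/3 → T at (1,5); v=(-3,-1)
4. t=1/3 → L at (0,14/3); v=(3,-1)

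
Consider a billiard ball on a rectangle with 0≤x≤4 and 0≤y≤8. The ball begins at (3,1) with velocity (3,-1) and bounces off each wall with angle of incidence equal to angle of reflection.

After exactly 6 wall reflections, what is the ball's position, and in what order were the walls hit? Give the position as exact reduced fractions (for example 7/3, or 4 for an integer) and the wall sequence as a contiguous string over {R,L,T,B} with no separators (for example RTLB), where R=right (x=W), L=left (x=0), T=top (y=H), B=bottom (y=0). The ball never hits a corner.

1. t=1/3 → R at (4,2/3); v=(-3,-1)
2. t=2/3 → B at (2,0); v=(-3,1)
3. t=2/3 → L at (0,2/3); v=(3,1)
4. t=4/3 → R at (4,2); v=(-3,1)
5. t=4/3 → L at (0,10/3); v=(3,1)
6. t=4/3 → R at (4,14/3); v=(-3,1)

Final position: (4,14/3)
Wall sequence: RBLRLR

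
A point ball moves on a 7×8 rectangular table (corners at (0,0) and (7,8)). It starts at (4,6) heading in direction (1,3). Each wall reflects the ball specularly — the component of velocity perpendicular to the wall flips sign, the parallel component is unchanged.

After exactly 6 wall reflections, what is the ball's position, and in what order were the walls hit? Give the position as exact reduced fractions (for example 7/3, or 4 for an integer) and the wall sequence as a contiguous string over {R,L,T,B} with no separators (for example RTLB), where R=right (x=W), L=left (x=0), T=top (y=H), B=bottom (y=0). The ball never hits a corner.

Final position: (0,4)
Wall sequence: TRBTBL

1. t=2/3 → T at (14/3,8); v=(1,-3)
2. t=7/3 → R at (7,1); v=(-1,-3)
3. t=1/3 → B at (20/3,0); v=(-1,3)
4. t=8/3 → T at (4,8); v=(-1,-3)
5. t=8/3 → B at (4/3,0); v=(-1,3)
6. t=4/3 → L at (0,4); v=(1,3)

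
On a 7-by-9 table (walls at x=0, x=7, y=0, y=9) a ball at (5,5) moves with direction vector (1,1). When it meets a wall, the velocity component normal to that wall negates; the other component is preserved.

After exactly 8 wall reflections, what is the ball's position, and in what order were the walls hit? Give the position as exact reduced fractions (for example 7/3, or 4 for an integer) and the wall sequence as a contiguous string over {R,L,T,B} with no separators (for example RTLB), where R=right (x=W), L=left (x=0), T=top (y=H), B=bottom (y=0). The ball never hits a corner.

1. t=2 → R at (7,7); v=(-1,1)
2. t=2 → T at (5,9); v=(-1,-1)
3. t=5 → L at (0,4); v=(1,-1)
4. t=4 → B at (4,0); v=(1,1)
5. t=3 → R at (7,3); v=(-1,1)
6. t=6 → T at (1,9); v=(-1,-1)
7. t=1 → L at (0,8); v=(1,-1)
8. t=7 → R at (7,1); v=(-1,-1)

Final position: (7,1)
Wall sequence: RTLBRTLR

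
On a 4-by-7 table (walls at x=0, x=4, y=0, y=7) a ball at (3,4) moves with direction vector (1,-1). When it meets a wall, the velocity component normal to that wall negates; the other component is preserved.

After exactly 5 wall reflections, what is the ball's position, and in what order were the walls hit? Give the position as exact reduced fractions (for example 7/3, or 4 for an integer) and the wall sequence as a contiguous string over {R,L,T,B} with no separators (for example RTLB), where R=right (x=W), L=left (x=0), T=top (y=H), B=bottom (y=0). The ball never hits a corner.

Final position: (2,7)
Wall sequence: RBLRT

1. t=1 → R at (4,3); v=(-1,-1)
2. t=3 → B at (1,0); v=(-1,1)
3. t=1 → L at (0,1); v=(1,1)
4. t=4 → R at (4,5); v=(-1,1)
5. t=2 → T at (2,7); v=(-1,-1)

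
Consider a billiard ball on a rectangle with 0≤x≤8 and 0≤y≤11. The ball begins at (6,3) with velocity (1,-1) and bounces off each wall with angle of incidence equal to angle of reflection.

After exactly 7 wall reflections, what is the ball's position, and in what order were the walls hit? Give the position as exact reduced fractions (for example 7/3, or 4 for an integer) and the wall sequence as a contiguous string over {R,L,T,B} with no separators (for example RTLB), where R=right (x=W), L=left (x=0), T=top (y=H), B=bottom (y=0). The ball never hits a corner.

Final position: (0,1)
Wall sequence: RBLTRBL

1. t=2 → R at (8,1); v=(-1,-1)
2. t=1 → B at (7,0); v=(-1,1)
3. t=7 → L at (0,7); v=(1,1)
4. t=4 → T at (4,11); v=(1,-1)
5. t=4 → R at (8,7); v=(-1,-1)
6. t=7 → B at (1,0); v=(-1,1)
7. t=1 → L at (0,1); v=(1,1)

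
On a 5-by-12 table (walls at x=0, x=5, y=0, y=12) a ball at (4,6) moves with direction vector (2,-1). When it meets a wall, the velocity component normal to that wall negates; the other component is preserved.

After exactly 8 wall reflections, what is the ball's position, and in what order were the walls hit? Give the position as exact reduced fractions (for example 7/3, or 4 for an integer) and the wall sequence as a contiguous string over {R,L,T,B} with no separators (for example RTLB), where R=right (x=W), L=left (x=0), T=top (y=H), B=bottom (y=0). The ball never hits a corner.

Final position: (5,19/2)
Wall sequence: RLRBLRLR

1. t=1/2 → R at (5,11/2); v=(-2,-1)
2. t=5/2 → L at (0,3); v=(2,-1)
3. t=5/2 → R at (5,1/2); v=(-2,-1)
4. t=1/2 → B at (4,0); v=(-2,1)
5. t=2 → L at (0,2); v=(2,1)
6. t=5/2 → R at (5,9/2); v=(-2,1)
7. t=5/2 → L at (0,7); v=(2,1)
8. t=5/2 → R at (5,19/2); v=(-2,1)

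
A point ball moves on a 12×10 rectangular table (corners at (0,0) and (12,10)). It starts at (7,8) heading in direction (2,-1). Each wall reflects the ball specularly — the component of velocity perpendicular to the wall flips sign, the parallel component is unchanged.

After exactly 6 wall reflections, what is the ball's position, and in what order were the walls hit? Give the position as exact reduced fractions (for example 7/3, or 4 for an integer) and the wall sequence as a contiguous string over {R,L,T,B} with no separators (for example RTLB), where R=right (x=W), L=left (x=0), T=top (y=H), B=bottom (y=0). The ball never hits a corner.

1. t=5/2 → R at (12,11/2); v=(-2,-1)
2. t=11/2 → B at (1,0); v=(-2,1)
3. t=1/2 → L at (0,1/2); v=(2,1)
4. t=6 → R at (12,13/2); v=(-2,1)
5. t=7/2 → T at (5,10); v=(-2,-1)
6. t=5/2 → L at (0,15/2); v=(2,-1)

Final position: (0,15/2)
Wall sequence: RBLRTL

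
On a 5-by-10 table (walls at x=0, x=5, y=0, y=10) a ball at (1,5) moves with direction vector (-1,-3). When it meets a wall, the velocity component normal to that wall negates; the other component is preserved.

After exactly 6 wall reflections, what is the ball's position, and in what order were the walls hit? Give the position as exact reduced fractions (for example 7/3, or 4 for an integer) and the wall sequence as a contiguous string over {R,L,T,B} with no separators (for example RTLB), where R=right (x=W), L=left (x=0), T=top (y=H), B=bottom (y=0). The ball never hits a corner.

Final position: (0,8)
Wall sequence: LBTRBL

1. t=1 → L at (0,2); v=(1,-3)
2. t=2/3 → B at (2/3,0); v=(1,3)
3. t=10/3 → T at (4,10); v=(1,-3)
4. t=1 → R at (5,7); v=(-1,-3)
5. t=7/3 → B at (8/3,0); v=(-1,3)
6. t=8/3 → L at (0,8); v=(1,3)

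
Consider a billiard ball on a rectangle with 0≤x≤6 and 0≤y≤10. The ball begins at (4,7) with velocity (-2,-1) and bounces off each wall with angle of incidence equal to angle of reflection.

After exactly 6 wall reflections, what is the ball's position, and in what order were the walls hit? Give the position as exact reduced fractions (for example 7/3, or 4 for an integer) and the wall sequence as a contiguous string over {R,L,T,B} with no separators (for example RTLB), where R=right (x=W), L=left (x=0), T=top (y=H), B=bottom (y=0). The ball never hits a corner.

1. t=2 → L at (0,5); v=(2,-1)
2. t=3 → R at (6,2); v=(-2,-1)
3. t=2 → B at (2,0); v=(-2,1)
4. t=1 → L at (0,1); v=(2,1)
5. t=3 → R at (6,4); v=(-2,1)
6. t=3 → L at (0,7); v=(2,1)

Final position: (0,7)
Wall sequence: LRBLRL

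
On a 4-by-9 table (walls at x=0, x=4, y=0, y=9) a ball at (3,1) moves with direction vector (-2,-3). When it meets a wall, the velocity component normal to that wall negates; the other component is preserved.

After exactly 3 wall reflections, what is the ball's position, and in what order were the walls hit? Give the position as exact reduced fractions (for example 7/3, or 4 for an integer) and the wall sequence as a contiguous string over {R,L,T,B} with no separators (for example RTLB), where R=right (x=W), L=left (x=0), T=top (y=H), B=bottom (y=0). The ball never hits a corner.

1. t=1/3 → B at (7/3,0); v=(-2,3)
2. t=7/6 → L at (0,7/2); v=(2,3)
3. t=11/6 → T at (11/3,9); v=(2,-3)

Final position: (11/3,9)
Wall sequence: BLT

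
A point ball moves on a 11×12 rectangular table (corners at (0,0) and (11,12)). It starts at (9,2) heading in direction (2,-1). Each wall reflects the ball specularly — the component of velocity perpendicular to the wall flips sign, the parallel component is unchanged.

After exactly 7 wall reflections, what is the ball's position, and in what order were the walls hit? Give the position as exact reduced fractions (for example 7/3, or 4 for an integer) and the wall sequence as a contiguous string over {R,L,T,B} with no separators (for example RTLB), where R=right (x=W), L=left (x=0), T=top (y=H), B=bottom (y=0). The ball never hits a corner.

1. t=1 → R at (11,1); v=(-2,-1)
2. t=1 → B at (9,0); v=(-2,1)
3. t=9/2 → L at (0,9/2); v=(2,1)
4. t=11/2 → R at (11,10); v=(-2,1)
5. t=2 → T at (7,12); v=(-2,-1)
6. t=7/2 → L at (0,17/2); v=(2,-1)
7. t=11/2 → R at (11,3); v=(-2,-1)

Final position: (11,3)
Wall sequence: RBLRTLR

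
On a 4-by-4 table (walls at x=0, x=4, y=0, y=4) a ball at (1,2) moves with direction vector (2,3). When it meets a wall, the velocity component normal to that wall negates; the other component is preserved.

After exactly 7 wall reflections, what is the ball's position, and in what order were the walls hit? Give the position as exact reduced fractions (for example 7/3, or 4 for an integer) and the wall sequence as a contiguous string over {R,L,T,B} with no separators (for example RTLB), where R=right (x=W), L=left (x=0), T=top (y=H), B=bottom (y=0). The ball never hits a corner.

Final position: (4,5/2)
Wall sequence: TRBTLBR

1. t=2/3 → T at (7/3,4); v=(2,-3)
2. t=5/6 → R at (4,3/2); v=(-2,-3)
3. t=1/2 → B at (3,0); v=(-2,3)
4. t=4/3 → T at (1/3,4); v=(-2,-3)
5. t=1/6 → L at (0,7/2); v=(2,-3)
6. t=7/6 → B at (7/3,0); v=(2,3)
7. t=5/6 → R at (4,5/2); v=(-2,3)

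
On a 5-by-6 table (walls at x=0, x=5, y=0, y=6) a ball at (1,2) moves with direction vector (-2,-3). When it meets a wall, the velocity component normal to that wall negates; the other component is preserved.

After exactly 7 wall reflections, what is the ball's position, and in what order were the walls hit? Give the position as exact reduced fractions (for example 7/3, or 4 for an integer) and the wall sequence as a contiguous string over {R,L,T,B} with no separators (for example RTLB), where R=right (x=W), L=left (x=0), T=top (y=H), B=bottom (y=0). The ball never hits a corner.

Final position: (7/3,6)
Wall sequence: LBTRBLT

1. t=1/2 → L at (0,1/2); v=(2,-3)
2. t=1/6 → B at (1/3,0); v=(2,3)
3. t=2 → T at (13/3,6); v=(2,-3)
4. t=1/3 → R at (5,5); v=(-2,-3)
5. t=5/3 → B at (5/3,0); v=(-2,3)
6. t=5/6 → L at (0,5/2); v=(2,3)
7. t=7/6 → T at (7/3,6); v=(2,-3)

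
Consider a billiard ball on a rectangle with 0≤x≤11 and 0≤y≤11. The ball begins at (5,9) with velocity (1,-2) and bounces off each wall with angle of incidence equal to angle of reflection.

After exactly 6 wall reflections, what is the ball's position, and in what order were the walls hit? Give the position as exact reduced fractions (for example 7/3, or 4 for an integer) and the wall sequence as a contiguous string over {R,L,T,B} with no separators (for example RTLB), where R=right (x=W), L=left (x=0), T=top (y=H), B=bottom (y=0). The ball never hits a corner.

Final position: (4,11)
Wall sequence: BRTBLT

1. t=9/2 → B at (19/2,0); v=(1,2)
2. t=3/2 → R at (11,3); v=(-1,2)
3. t=4 → T at (7,11); v=(-1,-2)
4. t=11/2 → B at (3/2,0); v=(-1,2)
5. t=3/2 → L at (0,3); v=(1,2)
6. t=4 → T at (4,11); v=(1,-2)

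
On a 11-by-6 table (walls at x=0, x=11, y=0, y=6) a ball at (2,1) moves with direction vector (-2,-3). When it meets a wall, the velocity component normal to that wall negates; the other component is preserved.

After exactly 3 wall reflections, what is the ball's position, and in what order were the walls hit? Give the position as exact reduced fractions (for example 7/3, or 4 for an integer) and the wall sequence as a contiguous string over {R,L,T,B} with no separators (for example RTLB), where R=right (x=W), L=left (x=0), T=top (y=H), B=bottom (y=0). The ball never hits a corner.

Final position: (8/3,6)
Wall sequence: BLT

1. t=1/3 → B at (4/3,0); v=(-2,3)
2. t=2/3 → L at (0,2); v=(2,3)
3. t=4/3 → T at (8/3,6); v=(2,-3)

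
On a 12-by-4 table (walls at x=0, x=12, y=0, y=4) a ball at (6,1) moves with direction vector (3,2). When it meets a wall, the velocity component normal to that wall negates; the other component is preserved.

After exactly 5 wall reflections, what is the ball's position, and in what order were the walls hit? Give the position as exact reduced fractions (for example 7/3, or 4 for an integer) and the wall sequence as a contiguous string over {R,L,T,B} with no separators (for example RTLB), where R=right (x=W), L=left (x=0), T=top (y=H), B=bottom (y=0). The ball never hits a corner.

Final position: (0,3)
Wall sequence: TRBTL

1. t=3/2 → T at (21/2,4); v=(3,-2)
2. t=1/2 → R at (12,3); v=(-3,-2)
3. t=3/2 → B at (15/2,0); v=(-3,2)
4. t=2 → T at (3/2,4); v=(-3,-2)
5. t=1/2 → L at (0,3); v=(3,-2)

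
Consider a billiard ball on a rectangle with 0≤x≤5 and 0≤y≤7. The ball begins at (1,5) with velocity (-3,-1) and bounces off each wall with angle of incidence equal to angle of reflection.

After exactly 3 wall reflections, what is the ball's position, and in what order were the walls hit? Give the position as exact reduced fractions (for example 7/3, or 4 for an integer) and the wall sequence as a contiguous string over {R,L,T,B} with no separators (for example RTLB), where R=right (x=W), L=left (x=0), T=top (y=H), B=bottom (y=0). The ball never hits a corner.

1. t=1/3 → L at (0,14/3); v=(3,-1)
2. t=5/3 → R at (5,3); v=(-3,-1)
3. t=5/3 → L at (0,4/3); v=(3,-1)

Final position: (0,4/3)
Wall sequence: LRL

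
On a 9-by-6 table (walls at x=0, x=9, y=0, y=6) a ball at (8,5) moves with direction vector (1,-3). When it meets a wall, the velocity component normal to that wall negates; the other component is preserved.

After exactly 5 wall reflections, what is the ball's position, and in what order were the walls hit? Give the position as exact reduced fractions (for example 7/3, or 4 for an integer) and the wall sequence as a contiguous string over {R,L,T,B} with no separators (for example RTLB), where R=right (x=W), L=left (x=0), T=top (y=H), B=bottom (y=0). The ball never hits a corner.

1. t=1 → R at (9,2); v=(-1,-3)
2. t=2/3 → B at (25/3,0); v=(-1,3)
3. t=2 → T at (19/3,6); v=(-1,-3)
4. t=2 → B at (13/3,0); v=(-1,3)
5. t=2 → T at (7/3,6); v=(-1,-3)

Final position: (7/3,6)
Wall sequence: RBTBT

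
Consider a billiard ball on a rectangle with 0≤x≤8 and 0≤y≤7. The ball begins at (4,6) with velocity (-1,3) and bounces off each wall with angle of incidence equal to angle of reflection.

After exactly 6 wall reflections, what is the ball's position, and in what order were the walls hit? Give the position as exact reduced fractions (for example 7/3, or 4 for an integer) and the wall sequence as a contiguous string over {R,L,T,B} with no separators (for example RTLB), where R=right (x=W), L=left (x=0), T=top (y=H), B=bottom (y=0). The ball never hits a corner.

Final position: (17/3,7)
Wall sequence: TBLTBT

1. t=1/3 → T at (11/3,7); v=(-1,-3)
2. t=7/3 → B at (4/3,0); v=(-1,3)
3. t=4/3 → L at (0,4); v=(1,3)
4. t=1 → T at (1,7); v=(1,-3)
5. t=7/3 → B at (10/3,0); v=(1,3)
6. t=7/3 → T at (17/3,7); v=(1,-3)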